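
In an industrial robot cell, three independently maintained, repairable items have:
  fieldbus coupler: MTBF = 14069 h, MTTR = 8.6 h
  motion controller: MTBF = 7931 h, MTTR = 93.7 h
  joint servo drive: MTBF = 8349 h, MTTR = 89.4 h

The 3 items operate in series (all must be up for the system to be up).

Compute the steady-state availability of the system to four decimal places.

A(fieldbus coupler) = MTBF/(MTBF+MTTR) = 14069/(14069+8.6) = 0.999389
A(motion controller) = MTBF/(MTBF+MTTR) = 7931/(7931+93.7) = 0.988324
A(joint servo drive) = MTBF/(MTBF+MTTR) = 8349/(8349+89.4) = 0.989406
Series availability: 0.999389 × 0.988324 × 0.989406 = 0.9773

0.9773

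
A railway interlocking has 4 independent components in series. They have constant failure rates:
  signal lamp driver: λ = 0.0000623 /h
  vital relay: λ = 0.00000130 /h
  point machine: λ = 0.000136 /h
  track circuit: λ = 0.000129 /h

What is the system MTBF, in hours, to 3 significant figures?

3040

Series of exponential components: λ_sys = Σ λ_i
λ_sys = 0.0000623 + 0.00000130 + 0.000136 + 0.000129 = 3.2860e-04 /h
MTBF = 1 / λ_sys = 3040 h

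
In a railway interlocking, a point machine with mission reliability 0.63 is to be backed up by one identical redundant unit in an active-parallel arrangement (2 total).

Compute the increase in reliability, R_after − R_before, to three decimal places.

0.233

R_before = 0.63
R_after = 1 − (1 − 0.63)^2 = 0.863
ΔR = 0.863 − 0.63 = 0.233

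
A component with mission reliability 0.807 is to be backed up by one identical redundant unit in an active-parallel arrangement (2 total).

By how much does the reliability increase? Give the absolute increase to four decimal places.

R_before = 0.807
R_after = 1 − (1 − 0.807)^2 = 0.9628
ΔR = 0.9628 − 0.807 = 0.1558

0.1558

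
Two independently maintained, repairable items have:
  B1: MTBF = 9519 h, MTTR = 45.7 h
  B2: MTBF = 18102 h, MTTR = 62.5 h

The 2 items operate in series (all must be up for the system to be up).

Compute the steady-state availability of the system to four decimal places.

0.9918

A(B1) = MTBF/(MTBF+MTTR) = 9519/(9519+45.7) = 0.995222
A(B2) = MTBF/(MTBF+MTTR) = 18102/(18102+62.5) = 0.996559
Series availability: 0.995222 × 0.996559 = 0.9918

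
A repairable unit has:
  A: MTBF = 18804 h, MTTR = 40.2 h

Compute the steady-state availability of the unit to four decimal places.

0.9979

A(A) = MTBF/(MTBF+MTTR) = 18804/(18804+40.2) = 0.9979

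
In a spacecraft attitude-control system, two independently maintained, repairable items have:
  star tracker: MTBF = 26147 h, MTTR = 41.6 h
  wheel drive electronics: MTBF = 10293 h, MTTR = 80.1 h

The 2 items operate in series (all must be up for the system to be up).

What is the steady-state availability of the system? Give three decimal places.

0.991

A(star tracker) = MTBF/(MTBF+MTTR) = 26147/(26147+41.6) = 0.998412
A(wheel drive electronics) = MTBF/(MTBF+MTTR) = 10293/(10293+80.1) = 0.992278
Series availability: 0.998412 × 0.992278 = 0.991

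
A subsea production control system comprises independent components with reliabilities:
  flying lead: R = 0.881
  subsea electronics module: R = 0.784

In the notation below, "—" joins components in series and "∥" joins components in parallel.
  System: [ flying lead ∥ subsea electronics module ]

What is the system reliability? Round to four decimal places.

0.9743

Parallel (flying lead and subsea electronics module): 1 − (1 − 0.881000)(1 − 0.784000) = 0.9743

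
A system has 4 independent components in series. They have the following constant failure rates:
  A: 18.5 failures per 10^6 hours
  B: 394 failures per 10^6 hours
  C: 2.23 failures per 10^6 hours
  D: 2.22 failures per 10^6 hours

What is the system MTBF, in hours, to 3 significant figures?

2400

Series of exponential components: λ_sys = Σ λ_i
λ_sys = 0.0000185 + 0.000394 + 0.00000223 + 0.00000222 = 4.1695e-04 /h
MTBF = 1 / λ_sys = 2400 h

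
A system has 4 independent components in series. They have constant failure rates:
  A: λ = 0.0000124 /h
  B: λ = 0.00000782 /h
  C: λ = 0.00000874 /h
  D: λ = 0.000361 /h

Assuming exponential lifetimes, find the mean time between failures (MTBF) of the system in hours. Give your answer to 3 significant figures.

2560

Series of exponential components: λ_sys = Σ λ_i
λ_sys = 0.0000124 + 0.00000782 + 0.00000874 + 0.000361 = 3.8996e-04 /h
MTBF = 1 / λ_sys = 2560 h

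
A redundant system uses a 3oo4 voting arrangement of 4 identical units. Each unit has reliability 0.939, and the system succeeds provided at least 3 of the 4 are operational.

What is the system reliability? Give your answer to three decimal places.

0.979

R = Σ_{i=3}^{4} C(4,i) p^i (1−p)^{4−i} with p = 0.939
C(4,3)·0.939^3·0.061^1 = 0.20202
C(4,4)·0.939^4·0.061^0 = 0.77743
Sum = 0.979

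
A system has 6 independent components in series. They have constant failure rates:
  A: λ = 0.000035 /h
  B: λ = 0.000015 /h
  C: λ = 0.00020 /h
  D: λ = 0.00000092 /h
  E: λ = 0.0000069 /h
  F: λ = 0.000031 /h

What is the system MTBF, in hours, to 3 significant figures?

Series of exponential components: λ_sys = Σ λ_i
λ_sys = 0.000035 + 0.000015 + 0.00020 + 0.00000092 + 0.0000069 + 0.000031 = 2.8882e-04 /h
MTBF = 1 / λ_sys = 3460 h

3460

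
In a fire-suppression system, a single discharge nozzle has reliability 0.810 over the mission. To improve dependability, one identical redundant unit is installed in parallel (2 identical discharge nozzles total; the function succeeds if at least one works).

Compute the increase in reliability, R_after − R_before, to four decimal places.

R_before = 0.810
R_after = 1 − (1 − 0.810)^2 = 0.9639
ΔR = 0.9639 − 0.810 = 0.1539

0.1539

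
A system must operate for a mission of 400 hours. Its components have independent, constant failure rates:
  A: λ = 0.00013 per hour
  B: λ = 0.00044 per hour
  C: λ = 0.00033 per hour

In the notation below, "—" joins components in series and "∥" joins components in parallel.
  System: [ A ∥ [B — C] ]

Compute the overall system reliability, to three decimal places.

0.987

R(A) = exp(−0.00013 × 400) = 0.94933
R(B) = exp(−0.00044 × 400) = 0.83862
R(C) = exp(−0.00033 × 400) = 0.87634
Series (B and C): 0.83862 × 0.87634 = 0.73492
Parallel (A and [0.73492]): 1 − (1 − 0.94933)(1 − 0.73492) = 0.987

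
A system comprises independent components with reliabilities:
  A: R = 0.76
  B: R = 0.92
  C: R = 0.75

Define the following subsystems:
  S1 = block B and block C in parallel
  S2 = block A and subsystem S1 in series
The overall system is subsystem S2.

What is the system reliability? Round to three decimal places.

0.745

Parallel (B and C): 1 − (1 − 0.92000)(1 − 0.75000) = 0.98000
Series (A and [0.98000]): 0.76000 × 0.98000 = 0.745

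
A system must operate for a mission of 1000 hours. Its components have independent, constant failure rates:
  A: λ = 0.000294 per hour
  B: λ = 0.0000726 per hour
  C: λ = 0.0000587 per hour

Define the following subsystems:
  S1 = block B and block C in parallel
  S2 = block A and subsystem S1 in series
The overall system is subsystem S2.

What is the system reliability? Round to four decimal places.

R(A) = exp(−0.000294 × 1000) = 0.745276
R(B) = exp(−0.0000726 × 1000) = 0.929973
R(C) = exp(−0.0000587 × 1000) = 0.942990
Parallel (B and C): 1 − (1 − 0.929973)(1 − 0.942990) = 0.996008
Series (A and [0.996008]): 0.745276 × 0.996008 = 0.7423

0.7423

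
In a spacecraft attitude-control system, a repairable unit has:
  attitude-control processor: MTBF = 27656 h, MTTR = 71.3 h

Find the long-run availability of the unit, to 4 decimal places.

0.9974

A(attitude-control processor) = MTBF/(MTBF+MTTR) = 27656/(27656+71.3) = 0.9974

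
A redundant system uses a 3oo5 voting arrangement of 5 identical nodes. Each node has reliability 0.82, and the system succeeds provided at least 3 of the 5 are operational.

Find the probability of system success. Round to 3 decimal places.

0.956

R = Σ_{i=3}^{5} C(5,i) p^i (1−p)^{5−i} with p = 0.82
C(5,3)·0.82^3·0.18^2 = 0.17864
C(5,4)·0.82^4·0.18^1 = 0.40691
C(5,5)·0.82^5·0.18^0 = 0.37074
Sum = 0.956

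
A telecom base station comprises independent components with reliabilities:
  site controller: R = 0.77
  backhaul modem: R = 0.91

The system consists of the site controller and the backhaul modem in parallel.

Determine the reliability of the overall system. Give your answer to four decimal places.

Parallel (site controller and backhaul modem): 1 − (1 − 0.770000)(1 − 0.910000) = 0.9793

0.9793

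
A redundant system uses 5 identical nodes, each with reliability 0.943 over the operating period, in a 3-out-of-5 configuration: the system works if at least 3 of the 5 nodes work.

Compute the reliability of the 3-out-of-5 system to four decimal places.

0.9983

R = Σ_{i=3}^{5} C(5,i) p^i (1−p)^{5−i} with p = 0.943
C(5,3)·0.943^3·0.057^2 = 0.027245
C(5,4)·0.943^4·0.057^1 = 0.225368
C(5,5)·0.943^5·0.057^0 = 0.745690
Sum = 0.9983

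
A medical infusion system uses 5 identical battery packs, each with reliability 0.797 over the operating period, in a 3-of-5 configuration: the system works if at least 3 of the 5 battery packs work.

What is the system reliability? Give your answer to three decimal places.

R = Σ_{i=3}^{5} C(5,i) p^i (1−p)^{5−i} with p = 0.797
C(5,3)·0.797^3·0.203^2 = 0.20863
C(5,4)·0.797^4·0.203^1 = 0.40954
C(5,5)·0.797^5·0.203^0 = 0.32158
Sum = 0.940

0.940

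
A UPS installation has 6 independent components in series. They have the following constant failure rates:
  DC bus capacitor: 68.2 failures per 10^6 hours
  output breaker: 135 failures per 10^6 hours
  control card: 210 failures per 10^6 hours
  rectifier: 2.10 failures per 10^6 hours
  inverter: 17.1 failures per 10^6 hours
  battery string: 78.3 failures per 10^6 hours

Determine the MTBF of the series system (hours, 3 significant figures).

1960

Series of exponential components: λ_sys = Σ λ_i
λ_sys = 0.0000682 + 0.000135 + 0.000210 + 0.00000210 + 0.0000171 + 0.0000783 = 5.1070e-04 /h
MTBF = 1 / λ_sys = 1960 h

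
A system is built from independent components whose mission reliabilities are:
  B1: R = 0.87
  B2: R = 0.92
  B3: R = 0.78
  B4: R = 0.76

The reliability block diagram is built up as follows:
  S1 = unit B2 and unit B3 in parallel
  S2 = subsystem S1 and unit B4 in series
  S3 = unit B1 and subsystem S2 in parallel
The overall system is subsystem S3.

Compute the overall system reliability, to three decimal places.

Parallel (B2 and B3): 1 − (1 − 0.92000)(1 − 0.78000) = 0.98240
Series ([0.98240] and B4): 0.98240 × 0.76000 = 0.74662
Parallel (B1 and [0.74662]): 1 − (1 − 0.87000)(1 − 0.74662) = 0.967

0.967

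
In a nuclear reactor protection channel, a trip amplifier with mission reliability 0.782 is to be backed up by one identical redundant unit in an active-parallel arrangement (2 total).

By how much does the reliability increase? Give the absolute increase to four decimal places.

0.1705

R_before = 0.782
R_after = 1 − (1 − 0.782)^2 = 0.9525
ΔR = 0.9525 − 0.782 = 0.1705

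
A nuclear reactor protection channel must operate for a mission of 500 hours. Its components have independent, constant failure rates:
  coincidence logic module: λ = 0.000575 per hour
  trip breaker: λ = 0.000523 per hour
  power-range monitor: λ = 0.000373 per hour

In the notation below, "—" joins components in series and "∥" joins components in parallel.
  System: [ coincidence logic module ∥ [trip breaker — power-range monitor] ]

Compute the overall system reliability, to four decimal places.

R(coincidence logic module) = exp(−0.000575 × 500) = 0.750137
R(trip breaker) = exp(−0.000523 × 500) = 0.769896
R(power-range monitor) = exp(−0.000373 × 500) = 0.829859
Series (trip breaker and power-range monitor): 0.769896 × 0.829859 = 0.638905
Parallel (coincidence logic module and [0.638905]): 1 − (1 − 0.750137)(1 − 0.638905) = 0.9098

0.9098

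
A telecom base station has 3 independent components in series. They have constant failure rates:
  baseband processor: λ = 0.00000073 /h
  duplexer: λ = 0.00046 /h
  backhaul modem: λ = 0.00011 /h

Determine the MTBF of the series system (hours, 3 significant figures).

Series of exponential components: λ_sys = Σ λ_i
λ_sys = 0.00000073 + 0.00046 + 0.00011 = 5.7073e-04 /h
MTBF = 1 / λ_sys = 1750 h

1750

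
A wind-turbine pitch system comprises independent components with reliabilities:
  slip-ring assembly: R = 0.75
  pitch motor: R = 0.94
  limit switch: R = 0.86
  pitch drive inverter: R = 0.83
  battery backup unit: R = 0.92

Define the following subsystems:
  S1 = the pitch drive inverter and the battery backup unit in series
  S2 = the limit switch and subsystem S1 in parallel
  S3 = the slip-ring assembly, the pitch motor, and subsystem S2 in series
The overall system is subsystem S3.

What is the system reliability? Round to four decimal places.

Series (pitch drive inverter and battery backup unit): 0.830000 × 0.920000 = 0.763600
Parallel (limit switch and [0.763600]): 1 − (1 − 0.860000)(1 − 0.763600) = 0.966904
Series (slip-ring assembly, pitch motor, and [0.966904]): 0.750000 × 0.940000 × 0.966904 = 0.6817

0.6817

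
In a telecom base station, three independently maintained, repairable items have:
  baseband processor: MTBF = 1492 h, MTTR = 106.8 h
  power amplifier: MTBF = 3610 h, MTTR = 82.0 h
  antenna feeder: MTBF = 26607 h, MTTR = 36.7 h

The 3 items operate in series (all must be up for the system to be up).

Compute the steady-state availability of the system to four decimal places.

0.9112

A(baseband processor) = MTBF/(MTBF+MTTR) = 1492/(1492+106.8) = 0.933200
A(power amplifier) = MTBF/(MTBF+MTTR) = 3610/(3610+82.0) = 0.977790
A(antenna feeder) = MTBF/(MTBF+MTTR) = 26607/(26607+36.7) = 0.998623
Series availability: 0.933200 × 0.977790 × 0.998623 = 0.9112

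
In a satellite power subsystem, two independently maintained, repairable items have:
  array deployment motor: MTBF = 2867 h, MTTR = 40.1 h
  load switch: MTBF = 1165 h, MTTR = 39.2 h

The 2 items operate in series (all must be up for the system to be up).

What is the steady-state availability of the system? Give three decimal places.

A(array deployment motor) = MTBF/(MTBF+MTTR) = 2867/(2867+40.1) = 0.986206
A(load switch) = MTBF/(MTBF+MTTR) = 1165/(1165+39.2) = 0.967447
Series availability: 0.986206 × 0.967447 = 0.954

0.954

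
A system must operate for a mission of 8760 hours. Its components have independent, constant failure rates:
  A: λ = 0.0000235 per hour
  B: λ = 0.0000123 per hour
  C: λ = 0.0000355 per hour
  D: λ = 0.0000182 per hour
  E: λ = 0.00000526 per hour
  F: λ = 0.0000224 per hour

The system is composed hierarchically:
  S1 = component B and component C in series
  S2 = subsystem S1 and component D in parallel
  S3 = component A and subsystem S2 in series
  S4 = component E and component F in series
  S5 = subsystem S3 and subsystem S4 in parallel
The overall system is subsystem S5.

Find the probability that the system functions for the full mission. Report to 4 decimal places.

R(A) = exp(−0.0000235 × 8760) = 0.813947
R(B) = exp(−0.0000123 × 8760) = 0.897854
R(C) = exp(−0.0000355 × 8760) = 0.732729
R(D) = exp(−0.0000182 × 8760) = 0.852628
R(E) = exp(−0.00000526 × 8760) = 0.954968
R(F) = exp(−0.0000224 × 8760) = 0.821828
Series (B and C): 0.897854 × 0.732729 = 0.657884
Parallel ([0.657884] and D): 1 − (1 − 0.657884)(1 − 0.852628) = 0.949582
Series (A and [0.949582]): 0.813947 × 0.949582 = 0.772909
Series (E and F): 0.954968 × 0.821828 = 0.784819
Parallel ([0.772909] and [0.784819]): 1 − (1 − 0.772909)(1 − 0.784819) = 0.9511

0.9511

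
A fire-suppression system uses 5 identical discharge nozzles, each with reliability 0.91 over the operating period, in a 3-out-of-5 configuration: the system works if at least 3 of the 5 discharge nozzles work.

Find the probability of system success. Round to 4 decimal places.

0.9937

R = Σ_{i=3}^{5} C(5,i) p^i (1−p)^{5−i} with p = 0.91
C(5,3)·0.91^3·0.09^2 = 0.061039
C(5,4)·0.91^4·0.09^1 = 0.308587
C(5,5)·0.91^5·0.09^0 = 0.624032
Sum = 0.9937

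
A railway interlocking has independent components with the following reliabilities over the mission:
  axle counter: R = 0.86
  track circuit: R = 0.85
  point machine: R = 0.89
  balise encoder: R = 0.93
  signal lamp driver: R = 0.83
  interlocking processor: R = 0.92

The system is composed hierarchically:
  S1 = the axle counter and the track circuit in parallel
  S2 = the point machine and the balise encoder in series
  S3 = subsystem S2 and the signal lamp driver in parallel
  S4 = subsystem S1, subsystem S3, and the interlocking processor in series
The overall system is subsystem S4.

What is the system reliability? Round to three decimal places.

Parallel (axle counter and track circuit): 1 − (1 − 0.86000)(1 − 0.85000) = 0.97900
Series (point machine and balise encoder): 0.89000 × 0.93000 = 0.82770
Parallel ([0.82770] and signal lamp driver): 1 − (1 − 0.82770)(1 − 0.83000) = 0.97071
Series ([0.97900], [0.97071], and interlocking processor): 0.97900 × 0.97071 × 0.92000 = 0.874

0.874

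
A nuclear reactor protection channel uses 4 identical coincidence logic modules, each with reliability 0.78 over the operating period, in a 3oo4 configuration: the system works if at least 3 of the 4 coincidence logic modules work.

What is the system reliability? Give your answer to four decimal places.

R = Σ_{i=3}^{4} C(4,i) p^i (1−p)^{4−i} with p = 0.78
C(4,3)·0.78^3·0.22^1 = 0.417606
C(4,4)·0.78^4·0.22^0 = 0.370151
Sum = 0.7878

0.7878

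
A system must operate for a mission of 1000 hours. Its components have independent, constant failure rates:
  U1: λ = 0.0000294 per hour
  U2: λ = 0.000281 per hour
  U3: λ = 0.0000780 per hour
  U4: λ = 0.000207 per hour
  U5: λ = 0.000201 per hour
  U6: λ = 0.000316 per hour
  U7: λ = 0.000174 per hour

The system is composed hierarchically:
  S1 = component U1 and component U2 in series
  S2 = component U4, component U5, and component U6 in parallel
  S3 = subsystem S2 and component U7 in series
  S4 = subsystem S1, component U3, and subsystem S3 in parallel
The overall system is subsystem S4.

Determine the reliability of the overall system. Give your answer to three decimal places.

0.997

R(U1) = exp(−0.0000294 × 1000) = 0.97103
R(U2) = exp(−0.000281 × 1000) = 0.75503
R(U3) = exp(−0.0000780 × 1000) = 0.92496
R(U4) = exp(−0.000207 × 1000) = 0.81302
R(U5) = exp(−0.000201 × 1000) = 0.81791
R(U6) = exp(−0.000316 × 1000) = 0.72906
R(U7) = exp(−0.000174 × 1000) = 0.84030
Series (U1 and U2): 0.97103 × 0.75503 = 0.73316
Parallel (U4, U5, and U6): 1 − (1 − 0.81302)(1 − 0.81791)(1 − 0.72906) = 0.99078
Series ([0.99078] and U7): 0.99078 × 0.84030 = 0.83255
Parallel ([0.73316], U3, and [0.83255]): 1 − (1 − 0.73316)(1 − 0.92496)(1 − 0.83255) = 0.997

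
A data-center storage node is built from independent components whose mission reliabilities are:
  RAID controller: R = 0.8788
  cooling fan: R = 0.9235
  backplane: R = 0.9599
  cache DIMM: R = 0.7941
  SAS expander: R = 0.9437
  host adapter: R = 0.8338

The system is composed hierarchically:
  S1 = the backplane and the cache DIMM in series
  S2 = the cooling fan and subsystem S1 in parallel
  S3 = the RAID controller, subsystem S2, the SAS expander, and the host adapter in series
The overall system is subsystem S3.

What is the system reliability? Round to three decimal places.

Series (backplane and cache DIMM): 0.95990 × 0.79410 = 0.76226
Parallel (cooling fan and [0.76226]): 1 − (1 − 0.92350)(1 − 0.76226) = 0.98181
Series (RAID controller, [0.98181], SAS expander, and host adapter): 0.87880 × 0.98181 × 0.94370 × 0.83380 = 0.679

0.679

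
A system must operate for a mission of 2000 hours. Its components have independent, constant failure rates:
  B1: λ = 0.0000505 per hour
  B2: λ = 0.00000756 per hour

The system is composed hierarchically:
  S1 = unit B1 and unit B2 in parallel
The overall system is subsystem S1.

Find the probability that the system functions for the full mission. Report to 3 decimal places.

0.999

R(B1) = exp(−0.0000505 × 2000) = 0.90393
R(B2) = exp(−0.00000756 × 2000) = 0.98499
Parallel (B1 and B2): 1 − (1 − 0.90393)(1 − 0.98499) = 0.999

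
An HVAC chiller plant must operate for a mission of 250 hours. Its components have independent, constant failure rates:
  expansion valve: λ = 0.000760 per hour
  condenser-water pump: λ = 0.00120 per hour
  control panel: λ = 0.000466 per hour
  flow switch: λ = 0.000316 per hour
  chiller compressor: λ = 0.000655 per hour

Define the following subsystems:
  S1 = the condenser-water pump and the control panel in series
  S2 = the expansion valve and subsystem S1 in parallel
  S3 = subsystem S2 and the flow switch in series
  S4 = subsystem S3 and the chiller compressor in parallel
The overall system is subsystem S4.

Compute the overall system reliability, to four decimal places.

0.9803

R(expansion valve) = exp(−0.000760 × 250) = 0.826959
R(condenser-water pump) = exp(−0.00120 × 250) = 0.740818
R(control panel) = exp(−0.000466 × 250) = 0.890030
R(flow switch) = exp(−0.000316 × 250) = 0.924040
R(chiller compressor) = exp(−0.000655 × 250) = 0.848954
Series (condenser-water pump and control panel): 0.740818 × 0.890030 = 0.659350
Parallel (expansion valve and [0.659350]): 1 − (1 − 0.826959)(1 − 0.659350) = 0.941054
Series ([0.941054] and flow switch): 0.941054 × 0.924040 = 0.869572
Parallel ([0.869572] and chiller compressor): 1 − (1 − 0.869572)(1 − 0.848954) = 0.9803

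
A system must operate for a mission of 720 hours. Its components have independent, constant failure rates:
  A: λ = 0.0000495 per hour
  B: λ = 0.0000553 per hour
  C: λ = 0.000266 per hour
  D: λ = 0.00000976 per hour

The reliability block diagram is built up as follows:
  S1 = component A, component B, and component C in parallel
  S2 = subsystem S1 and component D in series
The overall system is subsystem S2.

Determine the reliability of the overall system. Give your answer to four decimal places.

0.9928

R(A) = exp(−0.0000495 × 720) = 0.964988
R(B) = exp(−0.0000553 × 720) = 0.960966
R(C) = exp(−0.000266 × 720) = 0.825703
R(D) = exp(−0.00000976 × 720) = 0.992997
Parallel (A, B, and C): 1 − (1 − 0.964988)(1 − 0.960966)(1 − 0.825703) = 0.999762
Series ([0.999762] and D): 0.999762 × 0.992997 = 0.9928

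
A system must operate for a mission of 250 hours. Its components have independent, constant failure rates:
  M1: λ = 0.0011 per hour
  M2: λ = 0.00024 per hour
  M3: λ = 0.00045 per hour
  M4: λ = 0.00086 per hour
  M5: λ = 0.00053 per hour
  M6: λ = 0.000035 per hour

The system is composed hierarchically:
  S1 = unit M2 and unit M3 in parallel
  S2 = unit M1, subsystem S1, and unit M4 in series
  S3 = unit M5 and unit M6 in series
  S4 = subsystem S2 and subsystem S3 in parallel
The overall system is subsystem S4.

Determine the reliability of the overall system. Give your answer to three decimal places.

R(M1) = exp(−0.0011 × 250) = 0.75957
R(M2) = exp(−0.00024 × 250) = 0.94176
R(M3) = exp(−0.00045 × 250) = 0.89360
R(M4) = exp(−0.00086 × 250) = 0.80654
R(M5) = exp(−0.00053 × 250) = 0.87590
R(M6) = exp(−0.000035 × 250) = 0.99129
Parallel (M2 and M3): 1 − (1 − 0.94176)(1 − 0.89360) = 0.99380
Series (M1, [0.99380], and M4): 0.75957 × 0.99380 × 0.80654 = 0.60883
Series (M5 and M6): 0.87590 × 0.99129 = 0.86827
Parallel ([0.60883] and [0.86827]): 1 − (1 − 0.60883)(1 − 0.86827) = 0.948

0.948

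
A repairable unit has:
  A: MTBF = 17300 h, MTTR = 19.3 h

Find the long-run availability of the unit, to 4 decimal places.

A(A) = MTBF/(MTBF+MTTR) = 17300/(17300+19.3) = 0.9989

0.9989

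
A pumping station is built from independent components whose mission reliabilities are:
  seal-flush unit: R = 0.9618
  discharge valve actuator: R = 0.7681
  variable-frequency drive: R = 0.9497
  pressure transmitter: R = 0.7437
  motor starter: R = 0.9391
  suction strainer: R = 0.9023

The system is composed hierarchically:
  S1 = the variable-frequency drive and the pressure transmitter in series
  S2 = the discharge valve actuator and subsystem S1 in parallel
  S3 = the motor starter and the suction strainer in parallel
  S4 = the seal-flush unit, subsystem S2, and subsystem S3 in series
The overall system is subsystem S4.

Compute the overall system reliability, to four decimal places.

Series (variable-frequency drive and pressure transmitter): 0.949700 × 0.743700 = 0.706292
Parallel (discharge valve actuator and [0.706292]): 1 − (1 − 0.768100)(1 − 0.706292) = 0.931889
Parallel (motor starter and suction strainer): 1 − (1 − 0.939100)(1 − 0.902300) = 0.994050
Series (seal-flush unit, [0.931889], and [0.994050]): 0.961800 × 0.931889 × 0.994050 = 0.8910

0.8910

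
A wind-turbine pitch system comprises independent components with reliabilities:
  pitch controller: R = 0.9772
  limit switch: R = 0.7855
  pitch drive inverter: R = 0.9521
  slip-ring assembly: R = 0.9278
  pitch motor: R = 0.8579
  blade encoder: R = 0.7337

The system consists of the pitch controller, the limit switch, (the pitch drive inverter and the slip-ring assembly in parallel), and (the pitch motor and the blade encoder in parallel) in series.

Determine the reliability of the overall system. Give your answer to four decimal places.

0.7360

Parallel (pitch drive inverter and slip-ring assembly): 1 − (1 − 0.952100)(1 − 0.927800) = 0.996542
Parallel (pitch motor and blade encoder): 1 − (1 − 0.857900)(1 − 0.733700) = 0.962159
Series (pitch controller, limit switch, [0.996542], and [0.962159]): 0.977200 × 0.785500 × 0.996542 × 0.962159 = 0.7360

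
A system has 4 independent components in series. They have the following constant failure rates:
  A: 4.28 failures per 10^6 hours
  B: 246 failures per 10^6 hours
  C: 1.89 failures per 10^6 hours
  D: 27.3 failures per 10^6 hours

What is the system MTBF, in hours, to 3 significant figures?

3580

Series of exponential components: λ_sys = Σ λ_i
λ_sys = 0.00000428 + 0.000246 + 0.00000189 + 0.0000273 = 2.7947e-04 /h
MTBF = 1 / λ_sys = 3580 h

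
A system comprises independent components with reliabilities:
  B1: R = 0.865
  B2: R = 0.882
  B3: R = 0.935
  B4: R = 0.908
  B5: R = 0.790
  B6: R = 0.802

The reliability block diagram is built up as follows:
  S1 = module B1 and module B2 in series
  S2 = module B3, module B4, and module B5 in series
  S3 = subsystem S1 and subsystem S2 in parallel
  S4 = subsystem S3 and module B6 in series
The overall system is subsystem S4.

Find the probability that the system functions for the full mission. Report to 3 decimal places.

0.739

Series (B1 and B2): 0.86500 × 0.88200 = 0.76293
Series (B3, B4, and B5): 0.93500 × 0.90800 × 0.79000 = 0.67069
Parallel ([0.76293] and [0.67069]): 1 − (1 − 0.76293)(1 − 0.67069) = 0.92193
Series ([0.92193] and B6): 0.92193 × 0.80200 = 0.739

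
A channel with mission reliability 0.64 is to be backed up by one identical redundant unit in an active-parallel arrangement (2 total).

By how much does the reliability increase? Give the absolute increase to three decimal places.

R_before = 0.64
R_after = 1 − (1 − 0.64)^2 = 0.870
ΔR = 0.870 − 0.64 = 0.230

0.230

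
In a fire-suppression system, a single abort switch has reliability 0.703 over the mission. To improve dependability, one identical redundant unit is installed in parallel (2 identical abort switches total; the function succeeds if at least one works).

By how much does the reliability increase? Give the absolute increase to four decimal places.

0.2088

R_before = 0.703
R_after = 1 − (1 − 0.703)^2 = 0.9118
ΔR = 0.9118 − 0.703 = 0.2088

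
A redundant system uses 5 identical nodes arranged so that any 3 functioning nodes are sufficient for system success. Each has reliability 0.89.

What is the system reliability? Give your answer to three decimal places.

0.989

R = Σ_{i=3}^{5} C(5,i) p^i (1−p)^{5−i} with p = 0.89
C(5,3)·0.89^3·0.11^2 = 0.08530
C(5,4)·0.89^4·0.11^1 = 0.34508
C(5,5)·0.89^5·0.11^0 = 0.55841
Sum = 0.989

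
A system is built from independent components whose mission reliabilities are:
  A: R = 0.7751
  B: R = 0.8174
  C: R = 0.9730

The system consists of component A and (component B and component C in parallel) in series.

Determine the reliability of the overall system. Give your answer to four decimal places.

0.7713

Parallel (B and C): 1 − (1 − 0.817400)(1 − 0.973000) = 0.995070
Series (A and [0.995070]): 0.775100 × 0.995070 = 0.7713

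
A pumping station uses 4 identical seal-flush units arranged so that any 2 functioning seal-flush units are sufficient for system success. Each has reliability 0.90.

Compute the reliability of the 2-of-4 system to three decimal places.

0.996

R = Σ_{i=2}^{4} C(4,i) p^i (1−p)^{4−i} with p = 0.90
C(4,2)·0.90^2·0.10^2 = 0.04860
C(4,3)·0.90^3·0.10^1 = 0.29160
C(4,4)·0.90^4·0.10^0 = 0.65610
Sum = 0.996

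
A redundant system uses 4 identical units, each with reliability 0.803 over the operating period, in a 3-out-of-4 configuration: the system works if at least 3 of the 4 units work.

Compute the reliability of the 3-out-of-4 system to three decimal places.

R = Σ_{i=3}^{4} C(4,i) p^i (1−p)^{4−i} with p = 0.803
C(4,3)·0.803^3·0.197^1 = 0.40801
C(4,4)·0.803^4·0.197^0 = 0.41578
Sum = 0.824

0.824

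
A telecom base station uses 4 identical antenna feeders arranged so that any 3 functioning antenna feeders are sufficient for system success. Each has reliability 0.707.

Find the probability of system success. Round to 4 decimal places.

R = Σ_{i=3}^{4} C(4,i) p^i (1−p)^{4−i} with p = 0.707
C(4,3)·0.707^3·0.293^1 = 0.414177
C(4,4)·0.707^4·0.293^0 = 0.249849
Sum = 0.6640

0.6640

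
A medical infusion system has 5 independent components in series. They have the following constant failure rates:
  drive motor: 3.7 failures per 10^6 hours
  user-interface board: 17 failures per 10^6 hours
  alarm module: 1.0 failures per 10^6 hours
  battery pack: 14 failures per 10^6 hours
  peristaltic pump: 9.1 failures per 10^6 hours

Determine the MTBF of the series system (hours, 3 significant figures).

22300

Series of exponential components: λ_sys = Σ λ_i
λ_sys = 0.0000037 + 0.000017 + 0.0000010 + 0.000014 + 0.0000091 = 4.4800e-05 /h
MTBF = 1 / λ_sys = 22300 h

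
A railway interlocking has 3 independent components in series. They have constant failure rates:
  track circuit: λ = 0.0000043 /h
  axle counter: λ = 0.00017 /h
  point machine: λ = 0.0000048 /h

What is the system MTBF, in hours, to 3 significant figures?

5580

Series of exponential components: λ_sys = Σ λ_i
λ_sys = 0.0000043 + 0.00017 + 0.0000048 = 1.7910e-04 /h
MTBF = 1 / λ_sys = 5580 h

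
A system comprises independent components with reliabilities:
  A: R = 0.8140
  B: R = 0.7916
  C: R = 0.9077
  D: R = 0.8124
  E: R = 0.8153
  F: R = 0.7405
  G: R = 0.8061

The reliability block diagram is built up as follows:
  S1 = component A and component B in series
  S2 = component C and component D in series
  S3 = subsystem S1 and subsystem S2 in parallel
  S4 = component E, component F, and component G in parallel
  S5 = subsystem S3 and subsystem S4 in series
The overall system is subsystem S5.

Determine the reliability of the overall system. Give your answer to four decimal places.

Series (A and B): 0.814000 × 0.791600 = 0.644362
Series (C and D): 0.907700 × 0.812400 = 0.737415
Parallel ([0.644362] and [0.737415]): 1 − (1 − 0.644362)(1 − 0.737415) = 0.906615
Parallel (E, F, and G): 1 − (1 − 0.815300)(1 − 0.740500)(1 − 0.806100) = 0.990706
Series ([0.906615] and [0.990706]): 0.906615 × 0.990706 = 0.8982

0.8982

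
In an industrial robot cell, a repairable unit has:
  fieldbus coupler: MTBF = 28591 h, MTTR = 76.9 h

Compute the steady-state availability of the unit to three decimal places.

A(fieldbus coupler) = MTBF/(MTBF+MTTR) = 28591/(28591+76.9) = 0.997

0.997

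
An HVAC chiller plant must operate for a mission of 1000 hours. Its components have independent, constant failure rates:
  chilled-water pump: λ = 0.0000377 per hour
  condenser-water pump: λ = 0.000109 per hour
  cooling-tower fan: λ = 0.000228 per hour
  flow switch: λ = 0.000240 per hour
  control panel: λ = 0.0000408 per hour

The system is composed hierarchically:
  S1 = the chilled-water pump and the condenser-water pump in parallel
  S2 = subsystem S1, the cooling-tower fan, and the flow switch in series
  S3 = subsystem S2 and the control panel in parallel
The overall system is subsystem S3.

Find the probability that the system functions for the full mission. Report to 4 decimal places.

0.9850

R(chilled-water pump) = exp(−0.0000377 × 1000) = 0.963002
R(condenser-water pump) = exp(−0.000109 × 1000) = 0.896730
R(cooling-tower fan) = exp(−0.000228 × 1000) = 0.796124
R(flow switch) = exp(−0.000240 × 1000) = 0.786628
R(control panel) = exp(−0.0000408 × 1000) = 0.960021
Parallel (chilled-water pump and condenser-water pump): 1 − (1 − 0.963002)(1 − 0.896730) = 0.996179
Series ([0.996179], cooling-tower fan, and flow switch): 0.996179 × 0.796124 × 0.786628 = 0.623861
Parallel ([0.623861] and control panel): 1 − (1 − 0.623861)(1 − 0.960021) = 0.9850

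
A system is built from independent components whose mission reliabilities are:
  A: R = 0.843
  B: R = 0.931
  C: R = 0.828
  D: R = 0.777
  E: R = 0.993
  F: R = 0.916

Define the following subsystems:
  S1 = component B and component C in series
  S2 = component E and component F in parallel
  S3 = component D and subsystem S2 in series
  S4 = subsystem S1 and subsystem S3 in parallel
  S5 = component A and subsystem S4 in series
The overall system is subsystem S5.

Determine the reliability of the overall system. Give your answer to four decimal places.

0.7998

Series (B and C): 0.931000 × 0.828000 = 0.770868
Parallel (E and F): 1 − (1 − 0.993000)(1 − 0.916000) = 0.999412
Series (D and [0.999412]): 0.777000 × 0.999412 = 0.776543
Parallel ([0.770868] and [0.776543]): 1 − (1 − 0.770868)(1 − 0.776543) = 0.948799
Series (A and [0.948799]): 0.843000 × 0.948799 = 0.7998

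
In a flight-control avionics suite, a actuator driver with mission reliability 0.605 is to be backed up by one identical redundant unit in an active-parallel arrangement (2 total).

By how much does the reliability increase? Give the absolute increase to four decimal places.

0.2390

R_before = 0.605
R_after = 1 − (1 − 0.605)^2 = 0.8440
ΔR = 0.8440 − 0.605 = 0.2390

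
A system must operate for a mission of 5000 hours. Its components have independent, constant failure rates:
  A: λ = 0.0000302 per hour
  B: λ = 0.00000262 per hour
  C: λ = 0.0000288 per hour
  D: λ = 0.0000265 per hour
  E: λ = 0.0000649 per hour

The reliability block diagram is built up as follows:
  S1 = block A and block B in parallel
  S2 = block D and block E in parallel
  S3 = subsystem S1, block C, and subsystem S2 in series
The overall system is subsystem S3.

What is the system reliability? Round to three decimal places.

R(A) = exp(−0.0000302 × 5000) = 0.85985
R(B) = exp(−0.00000262 × 5000) = 0.98699
R(C) = exp(−0.0000288 × 5000) = 0.86589
R(D) = exp(−0.0000265 × 5000) = 0.87590
R(E) = exp(−0.0000649 × 5000) = 0.72289
Parallel (A and B): 1 − (1 − 0.85985)(1 − 0.98699) = 0.99818
Parallel (D and E): 1 − (1 − 0.87590)(1 − 0.72289) = 0.96561
Series ([0.99818], C, and [0.96561]): 0.99818 × 0.86589 × 0.96561 = 0.835

0.835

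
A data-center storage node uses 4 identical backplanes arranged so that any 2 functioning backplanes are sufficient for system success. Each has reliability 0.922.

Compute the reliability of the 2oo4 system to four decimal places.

R = Σ_{i=2}^{4} C(4,i) p^i (1−p)^{4−i} with p = 0.922
C(4,2)·0.922^2·0.078^2 = 0.031031
C(4,3)·0.922^3·0.078^1 = 0.244539
C(4,4)·0.922^4·0.078^0 = 0.722643
Sum = 0.9982

0.9982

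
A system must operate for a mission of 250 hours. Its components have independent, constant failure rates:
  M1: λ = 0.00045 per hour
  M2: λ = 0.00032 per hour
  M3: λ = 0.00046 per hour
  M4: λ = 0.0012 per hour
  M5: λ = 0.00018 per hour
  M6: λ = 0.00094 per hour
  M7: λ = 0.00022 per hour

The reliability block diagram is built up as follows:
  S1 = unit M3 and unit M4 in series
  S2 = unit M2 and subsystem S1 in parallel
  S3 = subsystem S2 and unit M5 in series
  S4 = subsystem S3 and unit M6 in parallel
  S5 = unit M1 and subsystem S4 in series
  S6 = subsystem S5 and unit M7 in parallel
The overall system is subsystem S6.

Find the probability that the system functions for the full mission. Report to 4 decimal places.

R(M1) = exp(−0.00045 × 250) = 0.893597
R(M2) = exp(−0.00032 × 250) = 0.923116
R(M3) = exp(−0.00046 × 250) = 0.891366
R(M4) = exp(−0.0012 × 250) = 0.740818
R(M5) = exp(−0.00018 × 250) = 0.955997
R(M6) = exp(−0.00094 × 250) = 0.790571
R(M7) = exp(−0.00022 × 250) = 0.946485
Series (M3 and M4): 0.891366 × 0.740818 = 0.660340
Parallel (M2 and [0.660340]): 1 − (1 − 0.923116)(1 − 0.660340) = 0.973886
Series ([0.973886] and M5): 0.973886 × 0.955997 = 0.931032
Parallel ([0.931032] and M6): 1 − (1 − 0.931032)(1 − 0.790571) = 0.985556
Series (M1 and [0.985556]): 0.893597 × 0.985556 = 0.880690
Parallel ([0.880690] and M7): 1 − (1 − 0.880690)(1 − 0.946485) = 0.9936

0.9936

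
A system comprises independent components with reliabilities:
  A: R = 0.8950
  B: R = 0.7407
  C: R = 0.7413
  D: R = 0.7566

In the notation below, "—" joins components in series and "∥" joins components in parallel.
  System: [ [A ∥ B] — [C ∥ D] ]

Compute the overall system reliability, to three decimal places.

Parallel (A and B): 1 − (1 − 0.89500)(1 − 0.74070) = 0.97277
Parallel (C and D): 1 − (1 − 0.74130)(1 − 0.75660) = 0.93703
Series ([0.97277] and [0.93703]): 0.97277 × 0.93703 = 0.912

0.912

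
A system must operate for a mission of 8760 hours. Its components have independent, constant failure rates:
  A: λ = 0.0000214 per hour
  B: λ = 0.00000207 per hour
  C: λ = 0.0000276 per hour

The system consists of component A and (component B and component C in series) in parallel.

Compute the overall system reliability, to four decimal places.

0.9609

R(A) = exp(−0.0000214 × 8760) = 0.829059
R(B) = exp(−0.00000207 × 8760) = 0.982030
R(C) = exp(−0.0000276 × 8760) = 0.785232
Series (B and C): 0.982030 × 0.785232 = 0.771121
Parallel (A and [0.771121]): 1 − (1 − 0.829059)(1 − 0.771121) = 0.9609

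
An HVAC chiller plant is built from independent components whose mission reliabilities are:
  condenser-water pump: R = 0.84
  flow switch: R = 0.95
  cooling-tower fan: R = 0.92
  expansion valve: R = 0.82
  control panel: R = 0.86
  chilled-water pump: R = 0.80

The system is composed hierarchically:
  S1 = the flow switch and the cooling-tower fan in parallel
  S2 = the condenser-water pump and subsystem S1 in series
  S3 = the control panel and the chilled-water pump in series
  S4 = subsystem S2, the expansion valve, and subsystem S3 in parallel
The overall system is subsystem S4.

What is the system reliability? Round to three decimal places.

Parallel (flow switch and cooling-tower fan): 1 − (1 − 0.95000)(1 − 0.92000) = 0.99600
Series (condenser-water pump and [0.99600]): 0.84000 × 0.99600 = 0.83664
Series (control panel and chilled-water pump): 0.86000 × 0.80000 = 0.68800
Parallel ([0.83664], expansion valve, and [0.68800]): 1 − (1 − 0.83664)(1 − 0.82000)(1 − 0.68800) = 0.991

0.991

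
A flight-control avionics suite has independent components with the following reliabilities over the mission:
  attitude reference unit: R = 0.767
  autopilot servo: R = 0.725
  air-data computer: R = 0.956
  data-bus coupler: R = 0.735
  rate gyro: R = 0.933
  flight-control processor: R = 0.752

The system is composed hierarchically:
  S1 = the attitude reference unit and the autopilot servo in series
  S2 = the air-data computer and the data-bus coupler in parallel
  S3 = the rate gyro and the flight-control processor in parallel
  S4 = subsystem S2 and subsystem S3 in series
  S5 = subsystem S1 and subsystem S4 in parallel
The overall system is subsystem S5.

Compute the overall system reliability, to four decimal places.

Series (attitude reference unit and autopilot servo): 0.767000 × 0.725000 = 0.556075
Parallel (air-data computer and data-bus coupler): 1 − (1 − 0.956000)(1 − 0.735000) = 0.988340
Parallel (rate gyro and flight-control processor): 1 − (1 − 0.933000)(1 − 0.752000) = 0.983384
Series ([0.988340] and [0.983384]): 0.988340 × 0.983384 = 0.971918
Parallel ([0.556075] and [0.971918]): 1 − (1 − 0.556075)(1 − 0.971918) = 0.9875

0.9875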